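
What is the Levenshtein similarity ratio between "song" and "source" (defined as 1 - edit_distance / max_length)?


Word 1: "song" (length 4)
Word 2: "source" (length 6)
One optimal edit sequence:
  1. keep 's'
  2. keep 'o'
  3. insert 'u'  (+1)
  4. insert 'r'  (+1)
  5. substitute 'n' -> 'c'  (+1)
  6. substitute 'g' -> 'e'  (+1)
Edit distance = 4
Max length = max(4, 6) = 6
Similarity = 1 - 4/6
= 0.3333


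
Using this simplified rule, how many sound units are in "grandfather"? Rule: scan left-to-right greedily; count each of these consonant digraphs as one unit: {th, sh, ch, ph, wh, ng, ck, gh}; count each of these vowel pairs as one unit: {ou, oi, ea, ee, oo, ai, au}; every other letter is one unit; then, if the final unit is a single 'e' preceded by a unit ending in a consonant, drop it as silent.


Word: "grandfather" (11 letters)
Left-to-right scan:
  1. 'g' (letter)
  2. 'r' (letter)
  3. 'a' (letter)
  4. 'n' (letter)
  5. 'd' (letter)
  6. 'f' (letter)
  7. 'a' (letter)
  8. 'th' (digraph)
  9. 'e' (letter)
  10. 'r' (letter)
Units from scan: 10
Sound units = 10 units


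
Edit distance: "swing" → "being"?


Word 1: "swing" (length 5)
Word 2: "being" (length 5)
One optimal edit sequence (insert/delete/substitute each cost 1):
  1. substitute 's' -> 'b'  (+1)
  2. substitute 'w' -> 'e'  (+1)
  3. keep 'i'
  4. keep 'n'
  5. keep 'g'
Total edit operations: 2
Edit distance = 2


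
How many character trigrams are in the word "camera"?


Word: "camera" (length 6)
Number of 3-grams = length - 3 + 1 = 6 - 3 + 1
= 4


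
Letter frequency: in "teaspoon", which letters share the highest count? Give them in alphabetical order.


Word: "teaspoon"
Letter counts:
  'a': 1
  'e': 1
  'n': 1
  'o': 2
  'p': 1
  's': 1
  't': 1
Maximum count = 2
Most frequent = 'o' (2 times each)


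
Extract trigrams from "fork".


Word: "fork" (length 4)
Number of trigrams = 4 - 3 + 1 = 2
  Position 0: "for"
  Position 1: "ork"
Trigrams = "for", "ork"


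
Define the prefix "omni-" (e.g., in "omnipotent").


Prefix: omni-
Example: omnipotent = omni- + potent
Meaning = all


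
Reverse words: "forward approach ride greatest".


Original: "forward approach ride greatest"
Words (1..n): forward | approach | ride | greatest
Reversed (n..1): greatest | ride | approach | forward
Result = "greatest ride approach forward"


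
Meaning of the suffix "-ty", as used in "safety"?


Suffix: -ty
Example: safety = safe + -ty
Meaning = quality of


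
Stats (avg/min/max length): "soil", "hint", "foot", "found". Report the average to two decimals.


Lengths: "soil"=4, "hint"=4, "foot"=4, "found"=5
Sum = 17, Count = 4
Average = 17/4 = 4.25
= avg=4.25, min=4, max=5


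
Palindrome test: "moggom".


Word: "moggom"
Reversed: "moggom"
Forward == Backward? moggom == moggom
Palindrome = Yes


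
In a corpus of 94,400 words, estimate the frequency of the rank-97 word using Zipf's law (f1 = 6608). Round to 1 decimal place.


Zipf's law: f(r) = f(1) / r
f(1) = 6608
f(97) = 6608 / 97
= 68.1 occurrences


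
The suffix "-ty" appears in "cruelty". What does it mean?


Suffix: -ty
As in: cruelty -> cruel + -ty
Meaning = quality of


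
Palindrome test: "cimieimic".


Word: "cimieimic"
Reversed: "cimieimic"
Forward == Backward? cimieimic == cimieimic
Palindrome = Yes


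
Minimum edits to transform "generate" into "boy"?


Word 1: "generate" (length 8)
Word 2: "boy" (length 3)
One optimal edit sequence (insert/delete/substitute each cost 1):
  1. delete 'g'  (+1)
  2. delete 'e'  (+1)
  3. delete 'n'  (+1)
  4. delete 'e'  (+1)
  5. delete 'r'  (+1)
  6. substitute 'a' -> 'b'  (+1)
  7. substitute 't' -> 'o'  (+1)
  8. substitute 'e' -> 'y'  (+1)
Total edit operations: 8
Edit distance = 8


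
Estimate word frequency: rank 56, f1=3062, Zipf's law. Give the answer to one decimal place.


Zipf's law: f(r) = f(1) / r
f(1) = 3062
f(56) = 3062 / 56
= 54.7 occurrences


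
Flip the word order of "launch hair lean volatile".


Original: "launch hair lean volatile"
Words (1..n): launch | hair | lean | volatile
Reversed (n..1): volatile | lean | hair | launch
Result = "volatile lean hair launch"


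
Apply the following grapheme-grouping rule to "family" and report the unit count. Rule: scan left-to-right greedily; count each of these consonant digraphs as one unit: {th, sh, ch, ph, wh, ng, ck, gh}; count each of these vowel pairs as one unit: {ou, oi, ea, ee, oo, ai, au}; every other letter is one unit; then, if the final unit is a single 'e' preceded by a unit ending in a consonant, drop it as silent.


Word: "family" (6 letters)
Left-to-right scan:
  (1) 'f' (letter)
  (2) 'a' (letter)
  (3) 'm' (letter)
  (4) 'i' (letter)
  (5) 'l' (letter)
  (6) 'y' (letter)
Units from scan: 6
Sound units = 6 units


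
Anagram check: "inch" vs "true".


Word 1: "inch" → sorted: chin
Word 2: "true" → sorted: ertu
Same letters? chin != ertu
Anagram = No


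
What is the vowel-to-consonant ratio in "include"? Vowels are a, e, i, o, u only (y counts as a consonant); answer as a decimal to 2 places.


Word: "include"
Vowels (a,e,i,o,u): 3
Consonants: 4
Ratio = 3/4
= 0.75


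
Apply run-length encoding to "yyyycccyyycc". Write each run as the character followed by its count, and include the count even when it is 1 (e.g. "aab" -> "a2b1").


String: "yyyycccyyycc"
Scanning for consecutive runs:
  'y' x 4
  'c' x 3
  'y' x 3
  'c' x 2
RLE = "y4c3y3c2"


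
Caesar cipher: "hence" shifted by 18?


Word: "hence"
Shift: 18
Each letter → (letter + shift) mod 26:
  'h' (7) + 18 = 25 → 'z'
  'e' (4) + 18 = 22 → 'w'
  'n' (13) + 18 = 5 → 'f'
  'c' (2) + 18 = 20 → 'u'
  'e' (4) + 18 = 22 → 'w'
Result = "zwfuw"


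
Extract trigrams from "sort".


Word: "sort" (length 4)
Number of trigrams = 4 - 3 + 1 = 2
  Position 0: "sor"
  Position 1: "ort"
Trigrams = "sor", "ort"


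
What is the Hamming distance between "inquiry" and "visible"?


Comparing character by character (same length = 7):
  Pos 0: 'i' vs 'v' !=
  Pos 1: 'n' vs 'i' !=
  Pos 2: 'q' vs 's' !=
  Pos 3: 'u' vs 'i' !=
  Pos 4: 'i' vs 'b' !=
  Pos 5: 'r' vs 'l' !=
  Pos 6: 'y' vs 'e' !=
Hamming distance = 7


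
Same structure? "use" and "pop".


Pattern of "use": [0, 1, 2]
Pattern of "pop": [0, 1, 0]
Patterns do not match
Same pattern = No


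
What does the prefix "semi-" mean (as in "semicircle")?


Prefix: semi-
Example: semicircle (semi- + circle)
Meaning = half


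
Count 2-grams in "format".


Word: "format" (length 6)
Number of 2-grams = length - 2 + 1 = 6 - 2 + 1
= 5


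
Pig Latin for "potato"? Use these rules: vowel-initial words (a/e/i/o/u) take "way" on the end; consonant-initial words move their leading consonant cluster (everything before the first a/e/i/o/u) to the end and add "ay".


Word: "potato"
Starts with consonant(s) → move to end, add 'ay'
Consonant cluster: "p"
Pig Latin = "otatopay"


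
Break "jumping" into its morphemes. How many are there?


Word: "jumping"
Morphemes: jump + -ing
Each morpheme carries meaning
= 2 morphemes


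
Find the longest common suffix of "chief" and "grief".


Word 1: "chief"
Word 2: "grief"
Comparing from end:
  Pos -1: 'f' == 'f'
  Pos -2: 'e' == 'e'
  Pos -3: 'i' == 'i'
  Pos -4: 'h' != 'r' (stop)
LCS = "ief" (length 3)


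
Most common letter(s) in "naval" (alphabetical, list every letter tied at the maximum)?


Word: "naval"
Letter counts:
  'a': 2
  'l': 1
  'n': 1
  'v': 1
Maximum count = 2
Most frequent = 'a' (2 times each)


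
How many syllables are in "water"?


Word: "water"
Syllable breakdown: wa · ter
Counting: 2 parts
= 2 syllables


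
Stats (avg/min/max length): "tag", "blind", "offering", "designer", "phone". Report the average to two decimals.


Lengths: "tag"=3, "blind"=5, "offering"=8, "designer"=8, "phone"=5
Sum = 29, Count = 5
Average = 29/5 = 5.80
= avg=5.80, min=3, max=8


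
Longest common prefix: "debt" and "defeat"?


Word 1: "debt"
Word 2: "defeat"
Comparing from start:
  Pos 0: 'd' == 'd'
  Pos 1: 'e' == 'e'
  Pos 2: 'b' != 'f' (stop)
LCP = "de" (length 2)


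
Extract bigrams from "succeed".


Word: "succeed" (length 7)
Number of bigrams = 7 - 2 + 1 = 6
  Position 0: "su"
  Position 1: "uc"
  Position 2: "cc"
  Position 3: "ce"
  Position 4: "ee"
  Position 5: "ed"
Bigrams = "su", "uc", "cc", "ce", "ee", "ed"


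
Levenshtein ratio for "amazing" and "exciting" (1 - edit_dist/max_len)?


Word 1: "amazing" (length 7)
Word 2: "exciting" (length 8)
One optimal edit sequence:
  1. insert 'e'  (+1)
  2. substitute 'a' -> 'x'  (+1)
  3. substitute 'm' -> 'c'  (+1)
  4. substitute 'a' -> 'i'  (+1)
  5. substitute 'z' -> 't'  (+1)
  6. keep 'i'
  7. keep 'n'
  8. keep 'g'
Edit distance = 5
Max length = max(7, 8) = 8
Similarity = 1 - 5/8
= 0.3750


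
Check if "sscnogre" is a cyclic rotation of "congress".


Word: "congress", Candidate: "sscnogre"
Method: check if candidate is substring of word+word
"congresscongress" contains "sscnogre"? No
Is rotation = No


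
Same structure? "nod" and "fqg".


Pattern of "nod": [0, 1, 2]
Pattern of "fqg": [0, 1, 2]
Patterns match
Same pattern = Yes


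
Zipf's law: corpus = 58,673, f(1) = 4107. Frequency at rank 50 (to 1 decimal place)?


Zipf's law: f(r) = f(1) / r
f(1) = 4107
f(50) = 4107 / 50
= 82.1 occurrences


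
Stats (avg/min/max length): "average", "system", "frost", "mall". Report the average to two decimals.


Lengths: "average"=7, "system"=6, "frost"=5, "mall"=4
Sum = 22, Count = 4
Average = 22/4 = 5.50
= avg=5.50, min=4, max=7


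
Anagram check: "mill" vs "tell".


Word 1: "mill" → sorted: illm
Word 2: "tell" → sorted: ellt
Same letters? illm != ellt
Anagram = No


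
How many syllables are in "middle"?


Word: "middle"
Syllable breakdown: mid | dle
Counting: 2 parts
= 2 syllables


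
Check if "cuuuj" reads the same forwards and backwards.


Word: "cuuuj"
Reversed: "juuuc"
Forward == Backward? cuuuj != juuuc
Palindrome = No


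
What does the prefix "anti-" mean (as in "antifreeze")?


Prefix: anti-
Example: antifreeze = anti- + freeze
Meaning = against


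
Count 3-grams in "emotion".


Word: "emotion" (length 7)
Number of 3-grams = length - 3 + 1 = 7 - 3 + 1
= 5


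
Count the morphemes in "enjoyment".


Word: "enjoyment"
Morphemes: en- | joy | -ment
Each morpheme carries meaning
= 3 morphemes


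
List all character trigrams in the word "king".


Word: "king" (length 4)
Number of trigrams = 4 - 3 + 1 = 2
  Position 0: "kin"
  Position 1: "ing"
Trigrams = "kin", "ing"


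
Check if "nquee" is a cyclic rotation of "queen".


Word: "queen", Candidate: "nquee"
Method: check if candidate is substring of word+word
"queenqueen" contains "nquee"? Yes
Is rotation = Yes


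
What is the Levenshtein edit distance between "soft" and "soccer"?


Word 1: "soft" (length 4)
Word 2: "soccer" (length 6)
One optimal edit sequence (insert/delete/substitute each cost 1):
  1. keep 's'
  2. keep 'o'
  3. insert 'c'  (+1)
  4. insert 'c'  (+1)
  5. substitute 'f' -> 'e'  (+1)
  6. substitute 't' -> 'r'  (+1)
Total edit operations: 4
Edit distance = 4


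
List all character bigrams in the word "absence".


Word: "absence" (length 7)
Number of bigrams = 7 - 2 + 1 = 6
  Position 0: "ab"
  Position 1: "bs"
  Position 2: "se"
  Position 3: "en"
  Position 4: "nc"
  Position 5: "ce"
Bigrams = "ab", "bs", "se", "en", "nc", "ce"


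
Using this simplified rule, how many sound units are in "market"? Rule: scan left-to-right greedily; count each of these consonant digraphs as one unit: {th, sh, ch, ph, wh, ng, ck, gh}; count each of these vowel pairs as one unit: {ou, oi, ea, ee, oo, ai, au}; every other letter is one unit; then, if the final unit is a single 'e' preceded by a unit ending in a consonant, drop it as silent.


Word: "market" (6 letters)
Left-to-right scan:
  [1] 'm' (letter)
  [2] 'a' (letter)
  [3] 'r' (letter)
  [4] 'k' (letter)
  [5] 'e' (letter)
  [6] 't' (letter)
Units from scan: 6
Sound units = 6 units


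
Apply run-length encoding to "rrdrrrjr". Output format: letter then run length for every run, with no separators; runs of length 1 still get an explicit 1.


String: "rrdrrrjr"
Scanning for consecutive runs:
  'r' x 2
  'd' x 1
  'r' x 3
  'j' x 1
  'r' x 1
RLE = "r2d1r3j1r1"


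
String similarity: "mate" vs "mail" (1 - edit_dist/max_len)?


Word 1: "mate" (length 4)
Word 2: "mail" (length 4)
One optimal edit sequence:
  1. keep 'm'
  2. keep 'a'
  3. substitute 't' -> 'i'  (+1)
  4. substitute 'e' -> 'l'  (+1)
Edit distance = 2
Max length = max(4, 4) = 4
Similarity = 1 - 2/4
= 0.5000


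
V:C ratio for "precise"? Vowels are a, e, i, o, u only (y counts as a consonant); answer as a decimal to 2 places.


Word: "precise"
Vowels (a,e,i,o,u): 3
Consonants: 4
Ratio = 3/4
= 0.75


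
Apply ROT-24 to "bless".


Word: "bless"
Shift: 24
Each letter → (letter + shift) mod 26:
  'b' (1) + 24 = 25 → 'z'
  'l' (11) + 24 = 9 → 'j'
  'e' (4) + 24 = 2 → 'c'
  's' (18) + 24 = 16 → 'q'
  's' (18) + 24 = 16 → 'q'
Result = "zjcqq"


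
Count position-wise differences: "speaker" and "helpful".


Comparing character by character (same length = 7):
  Pos 0: 's' vs 'h' !=
  Pos 1: 'p' vs 'e' !=
  Pos 2: 'e' vs 'l' !=
  Pos 3: 'a' vs 'p' !=
  Pos 4: 'k' vs 'f' !=
  Pos 5: 'e' vs 'u' !=
  Pos 6: 'r' vs 'l' !=
Hamming distance = 7


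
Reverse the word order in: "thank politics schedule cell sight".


Original: "thank politics schedule cell sight"
Words (1..n): thank | politics | schedule | cell | sight
Reversed (n..1): sight | cell | schedule | politics | thank
Result = "sight cell schedule politics thank"


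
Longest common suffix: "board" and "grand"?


Word 1: "board"
Word 2: "grand"
Comparing from end:
  Pos -1: 'd' == 'd'
  Pos -2: 'r' != 'n' (stop)
LCS = "d" (length 1)


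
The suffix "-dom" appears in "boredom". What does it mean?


Suffix: -dom
Example: boredom (bore + -dom)
Meaning = state / realm


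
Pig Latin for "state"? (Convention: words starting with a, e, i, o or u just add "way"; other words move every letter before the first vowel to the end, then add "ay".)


Word: "state"
Starts with consonant(s) → move to end, add 'ay'
Consonant cluster: "st"
Pig Latin = "atestay"


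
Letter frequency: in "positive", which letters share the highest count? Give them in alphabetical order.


Word: "positive"
Letter counts:
  'e': 1
  'i': 2
  'o': 1
  'p': 1
  's': 1
  't': 1
  'v': 1
Maximum count = 2
Most frequent = 'i' (2 times each)


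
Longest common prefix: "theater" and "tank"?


Word 1: "theater"
Word 2: "tank"
Comparing from start:
  Pos 0: 't' == 't'
  Pos 1: 'h' != 'a' (stop)
LCP = "t" (length 1)


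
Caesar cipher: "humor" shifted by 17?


Word: "humor"
Shift: 17
Each letter → (letter + shift) mod 26:
  'h' (7) + 17 = 24 → 'y'
  'u' (20) + 17 = 11 → 'l'
  'm' (12) + 17 = 3 → 'd'
  'o' (14) + 17 = 5 → 'f'
  'r' (17) + 17 = 8 → 'i'
Result = "yldfi"


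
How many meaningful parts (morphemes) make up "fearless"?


Word: "fearless"
Morphemes: fear / -less
Each morpheme carries meaning
= 2 morphemes


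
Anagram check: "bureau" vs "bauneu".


Word 1: "bureau" → sorted: aberuu
Word 2: "bauneu" → sorted: abenuu
Same letters? aberuu != abenuu
Anagram = No


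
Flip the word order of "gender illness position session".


Original: "gender illness position session"
Words (1..n): gender | illness | position | session
Reversed (n..1): session | position | illness | gender
Result = "session position illness gender"


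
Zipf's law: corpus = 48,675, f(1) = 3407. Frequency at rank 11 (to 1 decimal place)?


Zipf's law: f(r) = f(1) / r
f(1) = 3407
f(11) = 3407 / 11
= 309.7 occurrences


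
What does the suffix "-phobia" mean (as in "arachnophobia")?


Suffix: -phobia
Example: arachnophobia (arachno- + -phobia)
Meaning = fear of


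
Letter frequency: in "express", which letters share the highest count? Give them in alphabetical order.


Word: "express"
Letter counts:
  'e': 2
  'p': 1
  'r': 1
  's': 2
  'x': 1
Maximum count = 2
Most frequent = 'e', 's' (2 times each)


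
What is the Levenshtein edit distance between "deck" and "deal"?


Word 1: "deck" (length 4)
Word 2: "deal" (length 4)
One optimal edit sequence (insert/delete/substitute each cost 1):
  1. keep 'd'
  2. keep 'e'
  3. substitute 'c' -> 'a'  (+1)
  4. substitute 'k' -> 'l'  (+1)
Total edit operations: 2
Edit distance = 2


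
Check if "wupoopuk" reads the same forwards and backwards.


Word: "wupoopuk"
Reversed: "kupoopuw"
Forward == Backward? wupoopuk != kupoopuw
Palindrome = No


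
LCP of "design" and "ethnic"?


Word 1: "design"
Word 2: "ethnic"
Comparing from start:
  Pos 0: 'd' != 'e' (stop)
LCP = "" (length 0)


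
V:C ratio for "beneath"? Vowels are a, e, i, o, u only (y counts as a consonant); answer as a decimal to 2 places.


Word: "beneath"
Vowels (a,e,i,o,u): 3
Consonants: 4
Ratio = 3/4
= 0.75


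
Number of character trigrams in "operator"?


Word: "operator" (length 8)
Number of 3-grams = length - 3 + 1 = 8 - 3 + 1
= 6


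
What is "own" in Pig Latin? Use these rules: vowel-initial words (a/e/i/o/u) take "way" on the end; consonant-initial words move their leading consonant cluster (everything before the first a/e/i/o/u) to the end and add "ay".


Word: "own"
Starts with vowel → add 'way'
Pig Latin = "ownway"


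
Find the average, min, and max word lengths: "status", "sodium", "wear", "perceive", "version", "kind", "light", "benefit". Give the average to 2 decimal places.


Lengths: "status"=6, "sodium"=6, "wear"=4, "perceive"=8, "version"=7, "kind"=4, "light"=5, "benefit"=7
Sum = 47, Count = 8
Average = 47/8 = 5.88
= avg=5.88, min=4, max=8


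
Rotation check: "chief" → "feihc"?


Word: "chief", Candidate: "feihc"
Method: check if candidate is substring of word+word
"chiefchief" contains "feihc"? No
Is rotation = No


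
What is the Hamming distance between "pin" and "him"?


Comparing character by character (same length = 3):
  Pos 0: 'p' vs 'h' !=
  Pos 1: 'i' vs 'i' =
  Pos 2: 'n' vs 'm' !=
Hamming distance = 2


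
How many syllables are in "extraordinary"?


Word: "extraordinary"
Syllable breakdown: ex · traor · di · nar · y
Counting: 5 parts
= 5 syllables


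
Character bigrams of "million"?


Word: "million" (length 7)
Number of bigrams = 7 - 2 + 1 = 6
  Position 0: "mi"
  Position 1: "il"
  Position 2: "ll"
  Position 3: "li"
  Position 4: "io"
  Position 5: "on"
Bigrams = "mi", "il", "ll", "li", "io", "on"


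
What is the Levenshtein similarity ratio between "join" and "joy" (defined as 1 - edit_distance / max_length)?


Word 1: "join" (length 4)
Word 2: "joy" (length 3)
One optimal edit sequence:
  1. keep 'j'
  2. keep 'o'
  3. delete 'i'  (+1)
  4. substitute 'n' -> 'y'  (+1)
Edit distance = 2
Max length = max(4, 3) = 4
Similarity = 1 - 2/4
= 0.5000


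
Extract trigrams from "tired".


Word: "tired" (length 5)
Number of trigrams = 5 - 3 + 1 = 3
  Position 0: "tir"
  Position 1: "ire"
  Position 2: "red"
Trigrams = "tir", "ire", "red"


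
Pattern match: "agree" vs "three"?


Pattern of "agree": [0, 1, 2, 3, 3]
Pattern of "three": [0, 1, 2, 3, 3]
Patterns match
Same pattern = Yes


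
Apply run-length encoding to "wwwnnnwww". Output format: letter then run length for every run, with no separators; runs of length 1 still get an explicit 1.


String: "wwwnnnwww"
Scanning for consecutive runs:
  'w' x 3
  'n' x 3
  'w' x 3
RLE = "w3n3w3"


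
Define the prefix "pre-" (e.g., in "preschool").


Prefix: pre-
Example: preschool (pre- + school)
Meaning = before


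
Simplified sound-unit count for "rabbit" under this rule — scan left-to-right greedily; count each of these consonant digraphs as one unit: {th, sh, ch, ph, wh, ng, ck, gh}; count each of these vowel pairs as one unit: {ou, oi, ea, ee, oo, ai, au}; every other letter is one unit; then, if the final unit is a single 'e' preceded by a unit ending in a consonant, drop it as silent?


Word: "rabbit" (6 letters)
Left-to-right scan:
  [1] 'r' (letter)
  [2] 'a' (letter)
  [3] 'b' (letter)
  [4] 'b' (letter)
  [5] 'i' (letter)
  [6] 't' (letter)
Units from scan: 6
Sound units = 6 units


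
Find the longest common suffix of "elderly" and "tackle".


Word 1: "elderly"
Word 2: "tackle"
Comparing from end:
  Pos -1: 'y' != 'e' (stop)
LCS = "" (length 0)


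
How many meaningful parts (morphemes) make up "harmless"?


Word: "harmless"
Morphemes: harm + -less
Each morpheme carries meaning
= 2 morphemes


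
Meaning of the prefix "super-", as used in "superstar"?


Prefix: super-
Example: superstar (super- + star)
Meaning = above / beyond


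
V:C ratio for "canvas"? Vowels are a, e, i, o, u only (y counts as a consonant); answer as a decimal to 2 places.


Word: "canvas"
Vowels (a,e,i,o,u): 2
Consonants: 4
Ratio = 2/4
= 0.50


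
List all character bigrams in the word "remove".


Word: "remove" (length 6)
Number of bigrams = 6 - 2 + 1 = 5
  Position 0: "re"
  Position 1: "em"
  Position 2: "mo"
  Position 3: "ov"
  Position 4: "ve"
Bigrams = "re", "em", "mo", "ov", "ve"


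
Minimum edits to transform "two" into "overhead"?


Word 1: "two" (length 3)
Word 2: "overhead" (length 8)
One optimal edit sequence (insert/delete/substitute each cost 1):
  1. insert 'o'  (+1)
  2. insert 'v'  (+1)
  3. insert 'e'  (+1)
  4. insert 'r'  (+1)
  5. insert 'h'  (+1)
  6. substitute 't' -> 'e'  (+1)
  7. substitute 'w' -> 'a'  (+1)
  8. substitute 'o' -> 'd'  (+1)
Total edit operations: 8
Edit distance = 8


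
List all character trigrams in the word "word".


Word: "word" (length 4)
Number of trigrams = 4 - 3 + 1 = 2
  Position 0: "wor"
  Position 1: "ord"
Trigrams = "wor", "ord"


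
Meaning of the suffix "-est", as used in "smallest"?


Suffix: -est
As in: smallest -> small + -est
Meaning = most


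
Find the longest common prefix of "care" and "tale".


Word 1: "care"
Word 2: "tale"
Comparing from start:
  Pos 0: 'c' != 't' (stop)
LCP = "" (length 0)


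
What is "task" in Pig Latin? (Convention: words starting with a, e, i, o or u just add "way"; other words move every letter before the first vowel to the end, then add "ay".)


Word: "task"
Starts with consonant(s) → move to end, add 'ay'
Consonant cluster: "t"
Pig Latin = "asktay"


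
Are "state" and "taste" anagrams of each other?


Word 1: "state" → sorted: aestt
Word 2: "taste" → sorted: aestt
Same letters? aestt == aestt
Anagram = Yes


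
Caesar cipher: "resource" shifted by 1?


Word: "resource"
Shift: 1
Each letter → (letter + shift) mod 26:
  'r' (17) + 1 = 18 → 's'
  'e' (4) + 1 = 5 → 'f'
  's' (18) + 1 = 19 → 't'
  'o' (14) + 1 = 15 → 'p'
  'u' (20) + 1 = 21 → 'v'
  'r' (17) + 1 = 18 → 's'
  'c' (2) + 1 = 3 → 'd'
  'e' (4) + 1 = 5 → 'f'
Result = "sftpvsdf"


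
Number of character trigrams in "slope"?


Word: "slope" (length 5)
Number of 3-grams = length - 3 + 1 = 5 - 3 + 1
= 3


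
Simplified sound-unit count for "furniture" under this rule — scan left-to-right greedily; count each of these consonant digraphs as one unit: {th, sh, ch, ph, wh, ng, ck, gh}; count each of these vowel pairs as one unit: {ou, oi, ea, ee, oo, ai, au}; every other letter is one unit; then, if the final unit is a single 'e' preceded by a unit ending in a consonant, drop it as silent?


Word: "furniture" (9 letters)
Left-to-right scan:
  (1) 'f' (letter)
  (2) 'u' (letter)
  (3) 'r' (letter)
  (4) 'n' (letter)
  (5) 'i' (letter)
  (6) 't' (letter)
  (7) 'u' (letter)
  (8) 'r' (letter)
  (9) 'e' (letter)
Units from scan: 9
Final unit is 'e' after a consonant -> drop as silent (-1)
Sound units = 8 units


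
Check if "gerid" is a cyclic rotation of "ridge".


Word: "ridge", Candidate: "gerid"
Method: check if candidate is substring of word+word
"ridgeridge" contains "gerid"? Yes
Is rotation = Yes


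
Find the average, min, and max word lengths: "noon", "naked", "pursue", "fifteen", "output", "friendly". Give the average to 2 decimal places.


Lengths: "noon"=4, "naked"=5, "pursue"=6, "fifteen"=7, "output"=6, "friendly"=8
Sum = 36, Count = 6
Average = 36/6 = 6.00
= avg=6.00, min=4, max=8


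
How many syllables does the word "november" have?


Word: "november"
Syllable breakdown: no | vem | ber
Counting: 3 parts
= 3 syllables


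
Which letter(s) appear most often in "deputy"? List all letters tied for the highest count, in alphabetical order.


Word: "deputy"
Letter counts:
  'd': 1
  'e': 1
  'p': 1
  't': 1
  'u': 1
  'y': 1
Maximum count = 1
Most frequent = 'd', 'e', 'p', 't', 'u', 'y' (1 time each)


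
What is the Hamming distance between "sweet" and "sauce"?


Comparing character by character (same length = 5):
  Pos 0: 's' vs 's' =
  Pos 1: 'w' vs 'a' !=
  Pos 2: 'e' vs 'u' !=
  Pos 3: 'e' vs 'c' !=
  Pos 4: 't' vs 'e' !=
Hamming distance = 4


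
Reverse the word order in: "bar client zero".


Original: "bar client zero"
Words (1..n): bar | client | zero
Reversed (n..1): zero | client | bar
Result = "zero client bar"


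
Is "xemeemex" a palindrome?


Word: "xemeemex"
Reversed: "xemeemex"
Forward == Backward? xemeemex == xemeemex
Palindrome = Yes


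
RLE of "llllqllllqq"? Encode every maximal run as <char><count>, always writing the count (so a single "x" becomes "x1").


String: "llllqllllqq"
Scanning for consecutive runs:
  'l' x 4
  'q' x 1
  'l' x 4
  'q' x 2
RLE = "l4q1l4q2"


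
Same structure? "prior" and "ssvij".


Pattern of "prior": [0, 1, 2, 3, 1]
Pattern of "ssvij": [0, 0, 1, 2, 3]
Patterns do not match
Same pattern = No


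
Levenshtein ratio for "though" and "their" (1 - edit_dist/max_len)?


Word 1: "though" (length 6)
Word 2: "their" (length 5)
One optimal edit sequence:
  1. keep 't'
  2. keep 'h'
  3. delete 'o'  (+1)
  4. substitute 'u' -> 'e'  (+1)
  5. substitute 'g' -> 'i'  (+1)
  6. substitute 'h' -> 'r'  (+1)
Edit distance = 4
Max length = max(6, 5) = 6
Similarity = 1 - 4/6
= 0.3333


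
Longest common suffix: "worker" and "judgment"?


Word 1: "worker"
Word 2: "judgment"
Comparing from end:
  Pos -1: 'r' != 't' (stop)
LCS = "" (length 0)


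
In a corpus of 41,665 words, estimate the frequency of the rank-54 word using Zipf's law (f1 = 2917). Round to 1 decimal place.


Zipf's law: f(r) = f(1) / r
f(1) = 2917
f(54) = 2917 / 54
= 54.0 occurrences


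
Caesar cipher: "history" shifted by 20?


Word: "history"
Shift: 20
Each letter → (letter + shift) mod 26:
  'h' (7) + 20 = 1 → 'b'
  'i' (8) + 20 = 2 → 'c'
  's' (18) + 20 = 12 → 'm'
  't' (19) + 20 = 13 → 'n'
  'o' (14) + 20 = 8 → 'i'
  'r' (17) + 20 = 11 → 'l'
  'y' (24) + 20 = 18 → 's'
Result = "bcmnils"


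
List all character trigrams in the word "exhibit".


Word: "exhibit" (length 7)
Number of trigrams = 7 - 3 + 1 = 5
  Position 0: "exh"
  Position 1: "xhi"
  Position 2: "hib"
  Position 3: "ibi"
  Position 4: "bit"
Trigrams = "exh", "xhi", "hib", "ibi", "bit"


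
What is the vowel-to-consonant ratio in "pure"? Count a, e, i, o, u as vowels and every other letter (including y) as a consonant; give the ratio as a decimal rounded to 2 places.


Word: "pure"
Vowels (a,e,i,o,u): 2
Consonants: 2
Ratio = 2/2
= 1.00


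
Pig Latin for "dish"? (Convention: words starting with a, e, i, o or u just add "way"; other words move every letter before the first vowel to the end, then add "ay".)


Word: "dish"
Starts with consonant(s) → move to end, add 'ay'
Consonant cluster: "d"
Pig Latin = "ishday"


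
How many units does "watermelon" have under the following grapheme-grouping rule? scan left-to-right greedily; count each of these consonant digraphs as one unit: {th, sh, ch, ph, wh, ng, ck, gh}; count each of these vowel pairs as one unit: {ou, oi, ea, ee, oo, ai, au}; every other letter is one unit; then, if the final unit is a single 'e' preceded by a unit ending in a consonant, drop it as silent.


Word: "watermelon" (10 letters)
Left-to-right scan:
  (1) 'w' (letter)
  (2) 'a' (letter)
  (3) 't' (letter)
  (4) 'e' (letter)
  (5) 'r' (letter)
  (6) 'm' (letter)
  (7) 'e' (letter)
  (8) 'l' (letter)
  (9) 'o' (letter)
  (10) 'n' (letter)
Units from scan: 10
Sound units = 10 units


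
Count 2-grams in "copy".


Word: "copy" (length 4)
Number of 2-grams = length - 2 + 1 = 4 - 2 + 1
= 3


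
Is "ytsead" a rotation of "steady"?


Word: "steady", Candidate: "ytsead"
Method: check if candidate is substring of word+word
"steadysteady" contains "ytsead"? No
Is rotation = No


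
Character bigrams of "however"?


Word: "however" (length 7)
Number of bigrams = 7 - 2 + 1 = 6
  Position 0: "ho"
  Position 1: "ow"
  Position 2: "we"
  Position 3: "ev"
  Position 4: "ve"
  Position 5: "er"
Bigrams = "ho", "ow", "we", "ev", "ve", "er"


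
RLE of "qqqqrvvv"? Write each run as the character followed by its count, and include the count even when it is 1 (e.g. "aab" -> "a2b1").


String: "qqqqrvvv"
Scanning for consecutive runs:
  'q' x 4
  'r' x 1
  'v' x 3
RLE = "q4r1v3"


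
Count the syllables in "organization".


Word: "organization"
Syllable breakdown: or | gan | i | za | tion
Counting: 5 parts
= 5 syllables


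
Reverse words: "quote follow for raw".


Original: "quote follow for raw"
Words (1..n): quote | follow | for | raw
Reversed (n..1): raw | for | follow | quote
Result = "raw for follow quote"


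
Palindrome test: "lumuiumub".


Word: "lumuiumub"
Reversed: "bumuiumul"
Forward == Backward? lumuiumub != bumuiumul
Palindrome = No


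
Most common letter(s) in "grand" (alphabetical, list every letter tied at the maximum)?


Word: "grand"
Letter counts:
  'a': 1
  'd': 1
  'g': 1
  'n': 1
  'r': 1
Maximum count = 1
Most frequent = 'a', 'd', 'g', 'n', 'r' (1 time each)


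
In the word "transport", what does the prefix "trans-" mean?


Prefix: trans-
Example: transport (trans- + port)
Meaning = across


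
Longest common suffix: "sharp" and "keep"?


Word 1: "sharp"
Word 2: "keep"
Comparing from end:
  Pos -1: 'p' == 'p'
  Pos -2: 'r' != 'e' (stop)
LCS = "p" (length 1)


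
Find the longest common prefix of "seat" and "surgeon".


Word 1: "seat"
Word 2: "surgeon"
Comparing from start:
  Pos 0: 's' == 's'
  Pos 1: 'e' != 'u' (stop)
LCP = "s" (length 1)


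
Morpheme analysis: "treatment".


Word: "treatment"
Morphemes: treat + -ment
Each morpheme carries meaning
= 2 morphemes


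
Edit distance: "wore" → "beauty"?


Word 1: "wore" (length 4)
Word 2: "beauty" (length 6)
One optimal edit sequence (insert/delete/substitute each cost 1):
  1. insert 'b'  (+1)
  2. insert 'e'  (+1)
  3. substitute 'w' -> 'a'  (+1)
  4. substitute 'o' -> 'u'  (+1)
  5. substitute 'r' -> 't'  (+1)
  6. substitute 'e' -> 'y'  (+1)
Total edit operations: 6
Edit distance = 6


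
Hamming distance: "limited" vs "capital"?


Comparing character by character (same length = 7):
  Pos 0: 'l' vs 'c' !=
  Pos 1: 'i' vs 'a' !=
  Pos 2: 'm' vs 'p' !=
  Pos 3: 'i' vs 'i' =
  Pos 4: 't' vs 't' =
  Pos 5: 'e' vs 'a' !=
  Pos 6: 'd' vs 'l' !=
Hamming distance = 5


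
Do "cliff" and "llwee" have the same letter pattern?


Pattern of "cliff": [0, 1, 2, 3, 3]
Pattern of "llwee": [0, 0, 1, 2, 2]
Patterns do not match
Same pattern = No


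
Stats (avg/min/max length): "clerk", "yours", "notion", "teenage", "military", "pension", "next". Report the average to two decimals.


Lengths: "clerk"=5, "yours"=5, "notion"=6, "teenage"=7, "military"=8, "pension"=7, "next"=4
Sum = 42, Count = 7
Average = 42/7 = 6.00
= avg=6.00, min=4, max=8


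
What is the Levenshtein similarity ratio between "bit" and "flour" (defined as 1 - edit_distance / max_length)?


Word 1: "bit" (length 3)
Word 2: "flour" (length 5)
One optimal edit sequence:
  1. insert 'f'  (+1)
  2. insert 'l'  (+1)
  3. substitute 'b' -> 'o'  (+1)
  4. substitute 'i' -> 'u'  (+1)
  5. substitute 't' -> 'r'  (+1)
Edit distance = 5
Max length = max(3, 5) = 5
Similarity = 1 - 5/5
= 0.0000


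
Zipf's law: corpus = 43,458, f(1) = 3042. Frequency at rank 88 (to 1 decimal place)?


Zipf's law: f(r) = f(1) / r
f(1) = 3042
f(88) = 3042 / 88
= 34.6 occurrences


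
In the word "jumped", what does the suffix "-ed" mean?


Suffix: -ed
Example: jumped (jump + -ed)
Meaning = past tense


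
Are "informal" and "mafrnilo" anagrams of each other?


Word 1: "informal" → sorted: afilmnor
Word 2: "mafrnilo" → sorted: afilmnor
Same letters? afilmnor == afilmnor
Anagram = Yes


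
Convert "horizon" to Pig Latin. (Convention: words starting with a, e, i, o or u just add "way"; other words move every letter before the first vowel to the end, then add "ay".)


Word: "horizon"
Starts with consonant(s) → move to end, add 'ay'
Consonant cluster: "h"
Pig Latin = "orizonhay"


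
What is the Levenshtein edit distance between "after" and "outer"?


Word 1: "after" (length 5)
Word 2: "outer" (length 5)
One optimal edit sequence (insert/delete/substitute each cost 1):
  1. substitute 'a' -> 'o'  (+1)
  2. substitute 'f' -> 'u'  (+1)
  3. keep 't'
  4. keep 'e'
  5. keep 'r'
Total edit operations: 2
Edit distance = 2


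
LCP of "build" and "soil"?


Word 1: "build"
Word 2: "soil"
Comparing from start:
  Pos 0: 'b' != 's' (stop)
LCP = "" (length 0)


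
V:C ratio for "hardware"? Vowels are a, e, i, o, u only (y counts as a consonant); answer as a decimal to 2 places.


Word: "hardware"
Vowels (a,e,i,o,u): 3
Consonants: 5
Ratio = 3/5
= 0.60


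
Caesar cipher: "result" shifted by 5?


Word: "result"
Shift: 5
Each letter → (letter + shift) mod 26:
  'r' (17) + 5 = 22 → 'w'
  'e' (4) + 5 = 9 → 'j'
  's' (18) + 5 = 23 → 'x'
  'u' (20) + 5 = 25 → 'z'
  'l' (11) + 5 = 16 → 'q'
  't' (19) + 5 = 24 → 'y'
Result = "wjxzqy"


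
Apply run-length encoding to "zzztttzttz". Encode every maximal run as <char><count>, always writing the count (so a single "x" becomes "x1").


String: "zzztttzttz"
Scanning for consecutive runs:
  'z' x 3
  't' x 3
  'z' x 1
  't' x 2
  'z' x 1
RLE = "z3t3z1t2z1"


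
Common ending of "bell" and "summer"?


Word 1: "bell"
Word 2: "summer"
Comparing from end:
  Pos -1: 'l' != 'r' (stop)
LCS = "" (length 0)


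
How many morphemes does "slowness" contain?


Word: "slowness"
Morphemes: slow + -ness
Each morpheme carries meaning
= 2 morphemes


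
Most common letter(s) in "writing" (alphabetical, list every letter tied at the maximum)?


Word: "writing"
Letter counts:
  'g': 1
  'i': 2
  'n': 1
  'r': 1
  't': 1
  'w': 1
Maximum count = 2
Most frequent = 'i' (2 times each)


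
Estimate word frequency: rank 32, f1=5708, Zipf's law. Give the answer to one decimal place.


Zipf's law: f(r) = f(1) / r
f(1) = 5708
f(32) = 5708 / 32
= 178.4 occurrences


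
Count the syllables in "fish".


Word: "fish"
Syllable breakdown: fish
Counting: 1 part
= 1 syllable


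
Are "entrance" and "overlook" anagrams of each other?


Word 1: "entrance" → sorted: aceennrt
Word 2: "overlook" → sorted: eklooorv
Same letters? aceennrt != eklooorv
Anagram = No


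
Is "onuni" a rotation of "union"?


Word: "union", Candidate: "onuni"
Method: check if candidate is substring of word+word
"unionunion" contains "onuni"? Yes
Is rotation = Yes


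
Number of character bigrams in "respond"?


Word: "respond" (length 7)
Number of 2-grams = length - 2 + 1 = 7 - 2 + 1
= 6


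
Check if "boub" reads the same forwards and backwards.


Word: "boub"
Reversed: "buob"
Forward == Backward? boub != buob
Palindrome = No


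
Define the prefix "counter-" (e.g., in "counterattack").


Prefix: counter-
As in: counterattack -> counter- + attack
Meaning = against / opposite


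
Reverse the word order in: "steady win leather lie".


Original: "steady win leather lie"
Words (1..n): steady | win | leather | lie
Reversed (n..1): lie | leather | win | steady
Result = "lie leather win steady"


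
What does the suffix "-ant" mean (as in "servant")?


Suffix: -ant
Example: servant (serve + -ant, with a spelling change)
Meaning = one who / that which


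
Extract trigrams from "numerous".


Word: "numerous" (length 8)
Number of trigrams = 8 - 3 + 1 = 6
  Position 0: "num"
  Position 1: "ume"
  Position 2: "mer"
  Position 3: "ero"
  Position 4: "rou"
  Position 5: "ous"
Trigrams = "num", "ume", "mer", "ero", "rou", "ous"


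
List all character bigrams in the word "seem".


Word: "seem" (length 4)
Number of bigrams = 4 - 2 + 1 = 3
  Position 0: "se"
  Position 1: "ee"
  Position 2: "em"
Bigrams = "se", "ee", "em"


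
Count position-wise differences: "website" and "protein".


Comparing character by character (same length = 7):
  Pos 0: 'w' vs 'p' !=
  Pos 1: 'e' vs 'r' !=
  Pos 2: 'b' vs 'o' !=
  Pos 3: 's' vs 't' !=
  Pos 4: 'i' vs 'e' !=
  Pos 5: 't' vs 'i' !=
  Pos 6: 'e' vs 'n' !=
Hamming distance = 7


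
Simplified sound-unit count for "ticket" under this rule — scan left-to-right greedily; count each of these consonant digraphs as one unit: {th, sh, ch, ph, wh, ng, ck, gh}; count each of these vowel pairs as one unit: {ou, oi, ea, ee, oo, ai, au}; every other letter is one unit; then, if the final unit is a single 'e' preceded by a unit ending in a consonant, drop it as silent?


Word: "ticket" (6 letters)
Left-to-right scan:
  (1) 't' (letter)
  (2) 'i' (letter)
  (3) 'ck' (digraph)
  (4) 'e' (letter)
  (5) 't' (letter)
Units from scan: 5
Sound units = 5 units


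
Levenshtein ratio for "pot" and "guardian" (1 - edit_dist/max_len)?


Word 1: "pot" (length 3)
Word 2: "guardian" (length 8)
One optimal edit sequence:
  1. insert 'g'  (+1)
  2. insert 'u'  (+1)
  3. insert 'a'  (+1)
  4. insert 'r'  (+1)
  5. insert 'd'  (+1)
  6. substitute 'p' -> 'i'  (+1)
  7. substitute 'o' -> 'a'  (+1)
  8. substitute 't' -> 'n'  (+1)
Edit distance = 8
Max length = max(3, 8) = 8
Similarity = 1 - 8/8
= 0.0000


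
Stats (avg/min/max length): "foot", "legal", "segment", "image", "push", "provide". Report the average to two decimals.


Lengths: "foot"=4, "legal"=5, "segment"=7, "image"=5, "push"=4, "provide"=7
Sum = 32, Count = 6
Average = 32/6 = 5.33
= avg=5.33, min=4, max=7


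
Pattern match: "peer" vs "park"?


Pattern of "peer": [0, 1, 1, 2]
Pattern of "park": [0, 1, 2, 3]
Patterns do not match
Same pattern = No


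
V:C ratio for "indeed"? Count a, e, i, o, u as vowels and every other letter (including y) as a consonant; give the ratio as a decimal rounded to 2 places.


Word: "indeed"
Vowels (a,e,i,o,u): 3
Consonants: 3
Ratio = 3/3
= 1.00


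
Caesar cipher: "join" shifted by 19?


Word: "join"
Shift: 19
Each letter → (letter + shift) mod 26:
  'j' (9) + 19 = 2 → 'c'
  'o' (14) + 19 = 7 → 'h'
  'i' (8) + 19 = 1 → 'b'
  'n' (13) + 19 = 6 → 'g'
Result = "chbg"


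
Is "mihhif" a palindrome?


Word: "mihhif"
Reversed: "fihhim"
Forward == Backward? mihhif != fihhim
Palindrome = No


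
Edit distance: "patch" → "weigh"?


Word 1: "patch" (length 5)
Word 2: "weigh" (length 5)
One optimal edit sequence (insert/delete/substitute each cost 1):
  1. substitute 'p' -> 'w'  (+1)
  2. substitute 'a' -> 'e'  (+1)
  3. substitute 't' -> 'i'  (+1)
  4. substitute 'c' -> 'g'  (+1)
  5. keep 'h'
Total edit operations: 4
Edit distance = 4


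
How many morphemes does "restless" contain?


Word: "restless"
Morphemes: rest + -less
Each morpheme carries meaning
= 2 morphemes


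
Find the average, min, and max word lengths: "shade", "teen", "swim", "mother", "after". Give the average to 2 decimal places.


Lengths: "shade"=5, "teen"=4, "swim"=4, "mother"=6, "after"=5
Sum = 24, Count = 5
Average = 24/5 = 4.80
= avg=4.80, min=4, max=6
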